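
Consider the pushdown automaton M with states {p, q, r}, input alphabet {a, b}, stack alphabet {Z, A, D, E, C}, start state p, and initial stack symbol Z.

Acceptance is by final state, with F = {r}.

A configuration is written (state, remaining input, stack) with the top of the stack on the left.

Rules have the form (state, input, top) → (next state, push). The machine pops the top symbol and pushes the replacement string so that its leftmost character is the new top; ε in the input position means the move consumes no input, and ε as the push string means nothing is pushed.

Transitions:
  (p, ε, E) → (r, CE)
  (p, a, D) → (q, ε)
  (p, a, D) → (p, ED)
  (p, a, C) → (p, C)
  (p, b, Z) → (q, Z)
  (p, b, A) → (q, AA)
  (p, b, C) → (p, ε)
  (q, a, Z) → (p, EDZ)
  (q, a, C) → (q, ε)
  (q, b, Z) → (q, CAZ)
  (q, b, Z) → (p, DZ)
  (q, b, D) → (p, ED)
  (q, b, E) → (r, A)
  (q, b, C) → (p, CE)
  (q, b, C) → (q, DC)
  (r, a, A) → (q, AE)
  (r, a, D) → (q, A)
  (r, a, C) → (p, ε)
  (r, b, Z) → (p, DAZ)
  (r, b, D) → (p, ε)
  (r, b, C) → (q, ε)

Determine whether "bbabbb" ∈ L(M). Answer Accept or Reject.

One accepting computation: (p, bbabbb, Z) ⊢ (q, babbb, Z) ⊢ (p, abbb, DZ) ⊢ (q, bbb, Z) ⊢ (q, bb, CAZ) ⊢ (p, b, CEAZ) ⊢ (p, ε, EAZ) ⊢ (r, ε, CEAZ)
All input consumed and state r ∈ F.

Accept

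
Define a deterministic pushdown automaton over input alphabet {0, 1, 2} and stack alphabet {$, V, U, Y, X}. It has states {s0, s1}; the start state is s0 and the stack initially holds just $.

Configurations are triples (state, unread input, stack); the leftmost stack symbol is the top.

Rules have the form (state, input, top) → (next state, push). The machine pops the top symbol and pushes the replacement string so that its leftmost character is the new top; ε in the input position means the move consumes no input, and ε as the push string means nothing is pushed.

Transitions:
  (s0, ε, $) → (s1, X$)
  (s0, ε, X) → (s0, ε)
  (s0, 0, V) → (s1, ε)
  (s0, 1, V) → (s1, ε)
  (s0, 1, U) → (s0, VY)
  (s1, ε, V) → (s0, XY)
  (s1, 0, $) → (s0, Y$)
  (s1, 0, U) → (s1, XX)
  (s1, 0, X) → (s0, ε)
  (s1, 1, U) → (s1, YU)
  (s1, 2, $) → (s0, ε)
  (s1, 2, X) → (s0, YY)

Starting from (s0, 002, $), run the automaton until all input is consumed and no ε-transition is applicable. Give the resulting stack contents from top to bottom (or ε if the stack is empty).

YY$

(s0, 002, $)
  ε-move, top $: go to s1, push X$ → (s1, 002, X$)
  read 0, top X: go to s0, push ε → (s0, 02, $)
  ε-move, top $: go to s1, push X$ → (s1, 02, X$)
  read 0, top X: go to s0, push ε → (s0, 2, $)
  ε-move, top $: go to s1, push X$ → (s1, 2, X$)
  read 2, top X: go to s0, push YY → (s0, ε, YY$)
All input consumed in state s0 with stack YY$.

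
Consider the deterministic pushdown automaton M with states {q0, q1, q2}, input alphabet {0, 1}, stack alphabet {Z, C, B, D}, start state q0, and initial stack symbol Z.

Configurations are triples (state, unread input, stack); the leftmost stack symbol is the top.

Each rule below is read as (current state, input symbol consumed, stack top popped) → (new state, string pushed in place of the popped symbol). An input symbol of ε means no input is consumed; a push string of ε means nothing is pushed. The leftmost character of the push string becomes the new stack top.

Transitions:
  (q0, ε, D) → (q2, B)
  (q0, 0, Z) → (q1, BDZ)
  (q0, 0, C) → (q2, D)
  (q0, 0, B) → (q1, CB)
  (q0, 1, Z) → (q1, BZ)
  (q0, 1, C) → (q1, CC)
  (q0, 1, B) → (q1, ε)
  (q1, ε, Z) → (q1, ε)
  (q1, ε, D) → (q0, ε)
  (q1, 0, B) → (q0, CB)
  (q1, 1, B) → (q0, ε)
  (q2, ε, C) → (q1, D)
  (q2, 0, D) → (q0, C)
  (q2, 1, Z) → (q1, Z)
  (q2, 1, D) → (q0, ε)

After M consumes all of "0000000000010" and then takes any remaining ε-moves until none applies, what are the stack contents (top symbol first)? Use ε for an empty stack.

CBDZ

(q0, 0000000000010, Z) ⊢ (q1, 000000000010, BDZ) ⊢ (q0, 00000000010, CBDZ) ⊢ (q2, 0000000010, DBDZ) ⊢ (q0, 000000010, CBDZ) ⊢ (q2, 00000010, DBDZ) ⊢ (q0, 0000010, CBDZ) ⊢ (q2, 000010, DBDZ) ⊢ (q0, 00010, CBDZ) ⊢ (q2, 0010, DBDZ) ⊢ (q0, 010, CBDZ) ⊢ (q2, 10, DBDZ) ⊢ (q0, 0, BDZ) ⊢ (q1, ε, CBDZ)
All input consumed in state q1 with stack CBDZ.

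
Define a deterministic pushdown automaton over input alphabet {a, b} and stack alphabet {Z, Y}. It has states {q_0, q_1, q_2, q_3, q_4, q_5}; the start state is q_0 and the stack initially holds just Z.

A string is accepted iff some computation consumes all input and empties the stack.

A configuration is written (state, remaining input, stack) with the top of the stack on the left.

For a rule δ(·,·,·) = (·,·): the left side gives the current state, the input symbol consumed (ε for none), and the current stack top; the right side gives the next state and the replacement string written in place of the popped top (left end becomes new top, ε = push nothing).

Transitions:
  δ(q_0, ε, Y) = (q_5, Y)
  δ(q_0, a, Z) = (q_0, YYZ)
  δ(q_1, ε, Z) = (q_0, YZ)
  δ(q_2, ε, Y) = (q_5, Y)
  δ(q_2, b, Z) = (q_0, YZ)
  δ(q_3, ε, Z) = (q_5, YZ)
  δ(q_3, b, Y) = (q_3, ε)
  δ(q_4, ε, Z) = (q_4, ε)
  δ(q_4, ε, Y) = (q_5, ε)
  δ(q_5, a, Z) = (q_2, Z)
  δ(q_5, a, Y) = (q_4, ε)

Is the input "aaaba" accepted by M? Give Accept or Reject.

Accept

(q_0, aaaba, Z)
  read a, top Z: go to q_0, push YYZ → (q_0, aaba, YYZ)
  ε-move, top Y: go to q_5, push Y → (q_5, aaba, YYZ)
  read a, top Y: go to q_4, push ε → (q_4, aba, YZ)
  ε-move, top Y: go to q_5, push ε → (q_5, aba, Z)
  read a, top Z: go to q_2, push Z → (q_2, ba, Z)
  read b, top Z: go to q_0, push YZ → (q_0, a, YZ)
  ε-move, top Y: go to q_5, push Y → (q_5, a, YZ)
  read a, top Y: go to q_4, push ε → (q_4, ε, Z)
  ε-move, top Z: go to q_4, push ε → (q_4, ε, ε)
All input consumed and the stack is empty.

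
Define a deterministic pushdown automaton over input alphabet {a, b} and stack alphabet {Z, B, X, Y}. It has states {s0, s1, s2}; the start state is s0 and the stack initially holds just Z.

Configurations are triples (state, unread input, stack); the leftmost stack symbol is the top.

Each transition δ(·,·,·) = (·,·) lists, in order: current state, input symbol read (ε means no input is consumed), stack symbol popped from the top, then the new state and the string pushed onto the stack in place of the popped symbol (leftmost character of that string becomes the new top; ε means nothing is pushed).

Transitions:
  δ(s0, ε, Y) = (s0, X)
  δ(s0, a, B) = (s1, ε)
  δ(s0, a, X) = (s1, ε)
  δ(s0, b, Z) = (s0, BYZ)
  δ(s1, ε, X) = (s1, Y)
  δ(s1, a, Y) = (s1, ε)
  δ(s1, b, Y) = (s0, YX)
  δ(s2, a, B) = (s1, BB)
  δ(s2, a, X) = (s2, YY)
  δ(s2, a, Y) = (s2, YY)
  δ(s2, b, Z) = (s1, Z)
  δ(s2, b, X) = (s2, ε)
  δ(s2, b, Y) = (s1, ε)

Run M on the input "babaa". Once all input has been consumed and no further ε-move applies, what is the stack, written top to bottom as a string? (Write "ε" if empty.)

Z

(s0, babaa, Z)
  read b, top Z: go to s0, push BYZ → (s0, abaa, BYZ)
  read a, top B: go to s1, push ε → (s1, baa, YZ)
  read b, top Y: go to s0, push YX → (s0, aa, YXZ)
  ε-move, top Y: go to s0, push X → (s0, aa, XXZ)
  read a, top X: go to s1, push ε → (s1, a, XZ)
  ε-move, top X: go to s1, push Y → (s1, a, YZ)
  read a, top Y: go to s1, push ε → (s1, ε, Z)
All input consumed in state s1 with stack Z.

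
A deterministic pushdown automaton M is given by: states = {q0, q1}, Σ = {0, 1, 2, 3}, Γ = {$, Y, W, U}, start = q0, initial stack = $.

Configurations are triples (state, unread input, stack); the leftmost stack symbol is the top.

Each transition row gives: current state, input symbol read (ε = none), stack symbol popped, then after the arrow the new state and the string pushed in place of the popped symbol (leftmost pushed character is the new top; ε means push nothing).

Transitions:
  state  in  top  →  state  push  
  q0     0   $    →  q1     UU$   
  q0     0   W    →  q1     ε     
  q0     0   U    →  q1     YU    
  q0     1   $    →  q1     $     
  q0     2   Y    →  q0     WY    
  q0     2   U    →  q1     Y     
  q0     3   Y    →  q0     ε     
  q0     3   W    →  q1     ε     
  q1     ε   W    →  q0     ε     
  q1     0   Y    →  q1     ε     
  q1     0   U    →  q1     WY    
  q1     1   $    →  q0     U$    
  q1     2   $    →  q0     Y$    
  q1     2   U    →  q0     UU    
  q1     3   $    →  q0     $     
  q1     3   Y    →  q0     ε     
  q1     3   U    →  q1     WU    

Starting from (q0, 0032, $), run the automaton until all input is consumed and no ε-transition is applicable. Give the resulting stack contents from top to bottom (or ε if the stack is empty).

Y$

(q0, 0032, $)
  read 0, top $: go to q1, push UU$ → (q1, 032, UU$)
  read 0, top U: go to q1, push WY → (q1, 32, WYU$)
  ε-move, top W: go to q0, push ε → (q0, 32, YU$)
  read 3, top Y: go to q0, push ε → (q0, 2, U$)
  read 2, top U: go to q1, push Y → (q1, ε, Y$)
All input consumed in state q1 with stack Y$.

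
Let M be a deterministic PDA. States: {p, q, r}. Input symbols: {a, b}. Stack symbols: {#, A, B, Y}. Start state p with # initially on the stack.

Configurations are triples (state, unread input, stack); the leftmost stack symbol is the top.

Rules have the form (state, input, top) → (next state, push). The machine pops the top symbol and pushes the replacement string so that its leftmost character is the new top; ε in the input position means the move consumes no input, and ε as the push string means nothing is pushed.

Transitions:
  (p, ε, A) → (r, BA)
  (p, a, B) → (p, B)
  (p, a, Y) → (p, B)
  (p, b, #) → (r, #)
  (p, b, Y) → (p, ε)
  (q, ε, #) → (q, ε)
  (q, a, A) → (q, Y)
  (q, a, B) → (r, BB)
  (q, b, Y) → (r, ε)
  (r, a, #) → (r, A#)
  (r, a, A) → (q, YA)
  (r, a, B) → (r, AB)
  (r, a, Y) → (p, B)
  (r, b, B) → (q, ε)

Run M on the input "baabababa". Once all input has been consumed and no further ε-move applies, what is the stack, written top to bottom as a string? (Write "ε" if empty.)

(p, baabababa, #) ⊢ (r, aabababa, #) ⊢ (r, abababa, A#) ⊢ (q, bababa, YA#) ⊢ (r, ababa, A#) ⊢ (q, baba, YA#) ⊢ (r, aba, A#) ⊢ (q, ba, YA#) ⊢ (r, a, A#) ⊢ (q, ε, YA#)
All input consumed in state q with stack YA#.

YA#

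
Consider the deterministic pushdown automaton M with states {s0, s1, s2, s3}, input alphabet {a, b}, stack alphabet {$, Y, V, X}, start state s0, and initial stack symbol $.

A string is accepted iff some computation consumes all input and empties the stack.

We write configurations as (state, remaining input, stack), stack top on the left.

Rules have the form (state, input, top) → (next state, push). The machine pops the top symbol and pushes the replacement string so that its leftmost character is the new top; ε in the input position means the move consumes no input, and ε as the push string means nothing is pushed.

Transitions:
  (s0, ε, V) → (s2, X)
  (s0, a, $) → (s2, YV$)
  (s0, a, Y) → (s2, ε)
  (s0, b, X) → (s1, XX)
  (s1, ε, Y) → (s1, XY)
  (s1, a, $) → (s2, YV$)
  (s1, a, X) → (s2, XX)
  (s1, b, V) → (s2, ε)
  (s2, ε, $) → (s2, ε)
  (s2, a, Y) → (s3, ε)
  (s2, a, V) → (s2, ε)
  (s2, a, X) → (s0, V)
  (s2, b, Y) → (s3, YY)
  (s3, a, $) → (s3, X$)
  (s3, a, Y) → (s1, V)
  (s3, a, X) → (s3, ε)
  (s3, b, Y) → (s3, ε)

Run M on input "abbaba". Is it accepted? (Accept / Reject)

(s0, abbaba, $)
  read a, top $: go to s2, push YV$ → (s2, bbaba, YV$)
  read b, top Y: go to s3, push YY → (s3, baba, YYV$)
  read b, top Y: go to s3, push ε → (s3, aba, YV$)
  read a, top Y: go to s1, push V → (s1, ba, VV$)
  read b, top V: go to s2, push ε → (s2, a, V$)
  read a, top V: go to s2, push ε → (s2, ε, $)
  ε-move, top $: go to s2, push ε → (s2, ε, ε)
All input consumed and the stack is empty.

Accept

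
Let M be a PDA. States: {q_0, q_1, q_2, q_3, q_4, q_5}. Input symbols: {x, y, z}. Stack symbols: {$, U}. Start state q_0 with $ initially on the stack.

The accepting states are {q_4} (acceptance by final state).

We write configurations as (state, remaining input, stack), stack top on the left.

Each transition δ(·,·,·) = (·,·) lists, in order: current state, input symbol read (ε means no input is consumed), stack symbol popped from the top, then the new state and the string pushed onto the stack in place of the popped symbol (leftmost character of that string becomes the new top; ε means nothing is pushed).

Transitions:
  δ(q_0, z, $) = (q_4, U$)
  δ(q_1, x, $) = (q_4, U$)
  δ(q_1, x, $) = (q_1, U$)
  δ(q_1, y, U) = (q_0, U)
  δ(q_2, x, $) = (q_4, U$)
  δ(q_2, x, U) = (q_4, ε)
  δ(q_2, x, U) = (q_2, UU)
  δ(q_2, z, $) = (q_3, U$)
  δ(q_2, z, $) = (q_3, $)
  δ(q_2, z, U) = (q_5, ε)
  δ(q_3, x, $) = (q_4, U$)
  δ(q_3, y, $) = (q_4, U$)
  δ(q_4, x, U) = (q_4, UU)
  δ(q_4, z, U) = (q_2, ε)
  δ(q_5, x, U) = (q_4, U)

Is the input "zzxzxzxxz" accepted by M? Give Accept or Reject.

Reject

No computation consumes all input and reaches a final state.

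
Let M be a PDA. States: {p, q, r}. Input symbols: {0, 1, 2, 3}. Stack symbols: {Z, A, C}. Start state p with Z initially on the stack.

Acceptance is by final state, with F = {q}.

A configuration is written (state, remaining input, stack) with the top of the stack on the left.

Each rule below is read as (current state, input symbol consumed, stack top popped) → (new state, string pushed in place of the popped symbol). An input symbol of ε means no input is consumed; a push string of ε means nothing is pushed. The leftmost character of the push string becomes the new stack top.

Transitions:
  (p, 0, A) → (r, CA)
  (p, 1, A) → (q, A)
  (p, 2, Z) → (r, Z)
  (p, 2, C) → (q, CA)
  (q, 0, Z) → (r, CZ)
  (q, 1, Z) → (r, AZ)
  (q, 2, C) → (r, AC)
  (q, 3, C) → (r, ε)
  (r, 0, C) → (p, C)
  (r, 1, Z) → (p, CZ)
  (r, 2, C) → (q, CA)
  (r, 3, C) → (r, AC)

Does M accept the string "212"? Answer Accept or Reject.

Accept

One accepting computation: (p, 212, Z) ⊢ (r, 12, Z) ⊢ (p, 2, CZ) ⊢ (q, ε, CAZ)
All input consumed and state q ∈ F.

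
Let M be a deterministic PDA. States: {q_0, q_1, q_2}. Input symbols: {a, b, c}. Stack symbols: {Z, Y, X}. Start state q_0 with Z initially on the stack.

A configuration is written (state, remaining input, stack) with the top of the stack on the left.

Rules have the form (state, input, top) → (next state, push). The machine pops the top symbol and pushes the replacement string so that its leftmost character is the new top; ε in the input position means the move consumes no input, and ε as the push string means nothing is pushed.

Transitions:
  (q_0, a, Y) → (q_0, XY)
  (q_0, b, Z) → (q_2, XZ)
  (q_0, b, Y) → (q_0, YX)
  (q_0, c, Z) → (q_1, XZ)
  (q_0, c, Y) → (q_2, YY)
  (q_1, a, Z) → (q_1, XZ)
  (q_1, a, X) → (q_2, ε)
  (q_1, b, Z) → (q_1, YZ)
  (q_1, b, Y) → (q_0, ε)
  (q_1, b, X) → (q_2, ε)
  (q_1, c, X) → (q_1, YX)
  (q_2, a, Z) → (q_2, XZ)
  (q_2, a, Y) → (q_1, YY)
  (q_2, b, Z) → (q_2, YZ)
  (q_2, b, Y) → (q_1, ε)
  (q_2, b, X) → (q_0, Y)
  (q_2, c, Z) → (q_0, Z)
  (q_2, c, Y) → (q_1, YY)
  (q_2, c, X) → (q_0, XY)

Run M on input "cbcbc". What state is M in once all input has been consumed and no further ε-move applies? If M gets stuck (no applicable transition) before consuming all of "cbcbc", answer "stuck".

(q_0, cbcbc, Z) ⊢ (q_1, bcbc, XZ) ⊢ (q_2, cbc, Z) ⊢ (q_0, bc, Z) ⊢ (q_2, c, XZ) ⊢ (q_0, ε, XYZ)
All input consumed; M is in state q_0.

q_0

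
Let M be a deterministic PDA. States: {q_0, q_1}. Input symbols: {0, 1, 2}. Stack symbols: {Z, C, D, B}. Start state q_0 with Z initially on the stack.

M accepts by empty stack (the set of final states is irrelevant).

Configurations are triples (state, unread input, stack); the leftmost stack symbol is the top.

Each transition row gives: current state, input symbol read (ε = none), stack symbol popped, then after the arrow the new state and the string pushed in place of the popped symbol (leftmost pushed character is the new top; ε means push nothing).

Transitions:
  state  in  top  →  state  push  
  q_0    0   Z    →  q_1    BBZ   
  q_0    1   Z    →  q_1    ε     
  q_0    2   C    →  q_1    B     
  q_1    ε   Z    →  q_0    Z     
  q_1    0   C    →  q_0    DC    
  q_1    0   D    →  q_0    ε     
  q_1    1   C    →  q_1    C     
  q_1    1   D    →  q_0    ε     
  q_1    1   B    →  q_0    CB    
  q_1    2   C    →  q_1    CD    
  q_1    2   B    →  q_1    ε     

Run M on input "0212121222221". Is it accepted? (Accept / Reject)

(q_0, 0212121222221, Z) ⊢ (q_1, 212121222221, BBZ) ⊢ (q_1, 12121222221, BZ) ⊢ (q_0, 2121222221, CBZ) ⊢ (q_1, 121222221, BBZ) ⊢ (q_0, 21222221, CBBZ) ⊢ (q_1, 1222221, BBBZ) ⊢ (q_0, 222221, CBBBZ) ⊢ (q_1, 22221, BBBBZ) ⊢ (q_1, 2221, BBBZ) ⊢ (q_1, 221, BBZ) ⊢ (q_1, 21, BZ) ⊢ (q_1, 1, Z) ⊢ (q_0, 1, Z) ⊢ (q_1, ε, ε)
All input consumed and the stack is empty.

Accept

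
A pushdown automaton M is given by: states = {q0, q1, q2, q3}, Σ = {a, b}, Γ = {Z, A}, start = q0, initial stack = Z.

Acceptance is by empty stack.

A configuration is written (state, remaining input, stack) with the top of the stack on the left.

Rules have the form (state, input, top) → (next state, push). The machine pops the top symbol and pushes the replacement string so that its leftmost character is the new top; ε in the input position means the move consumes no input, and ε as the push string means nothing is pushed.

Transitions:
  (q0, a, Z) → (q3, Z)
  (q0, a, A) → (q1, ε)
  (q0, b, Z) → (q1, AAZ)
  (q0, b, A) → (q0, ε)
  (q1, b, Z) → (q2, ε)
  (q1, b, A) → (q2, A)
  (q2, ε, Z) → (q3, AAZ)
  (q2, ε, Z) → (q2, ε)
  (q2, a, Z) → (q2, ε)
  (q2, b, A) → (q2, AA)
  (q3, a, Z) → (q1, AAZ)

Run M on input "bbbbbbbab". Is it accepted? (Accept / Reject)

Reject

No computation consumes all input and empties the stack.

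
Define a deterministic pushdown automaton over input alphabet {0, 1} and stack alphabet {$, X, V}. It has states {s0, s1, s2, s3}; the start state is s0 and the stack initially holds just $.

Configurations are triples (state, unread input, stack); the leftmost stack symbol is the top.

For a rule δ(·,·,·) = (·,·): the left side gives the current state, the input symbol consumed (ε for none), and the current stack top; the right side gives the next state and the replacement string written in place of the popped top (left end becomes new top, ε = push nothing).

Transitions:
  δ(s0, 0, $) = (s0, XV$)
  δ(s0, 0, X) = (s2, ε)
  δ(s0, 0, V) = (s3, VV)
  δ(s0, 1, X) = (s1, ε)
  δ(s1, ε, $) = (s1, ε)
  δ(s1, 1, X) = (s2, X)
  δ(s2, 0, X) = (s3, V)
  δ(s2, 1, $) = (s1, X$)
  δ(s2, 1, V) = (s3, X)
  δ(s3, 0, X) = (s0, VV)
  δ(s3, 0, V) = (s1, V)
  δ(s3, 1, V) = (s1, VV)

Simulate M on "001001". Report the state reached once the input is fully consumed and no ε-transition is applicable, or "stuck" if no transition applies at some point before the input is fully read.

(s0, 001001, $)
  read 0, top $: go to s0, push XV$ → (s0, 01001, XV$)
  read 0, top X: go to s2, push ε → (s2, 1001, V$)
  read 1, top V: go to s3, push X → (s3, 001, X$)
  read 0, top X: go to s0, push VV → (s0, 01, VV$)
  read 0, top V: go to s3, push VV → (s3, 1, VVV$)
  read 1, top V: go to s1, push VV → (s1, ε, VVVV$)
All input consumed; M is in state s1.

s1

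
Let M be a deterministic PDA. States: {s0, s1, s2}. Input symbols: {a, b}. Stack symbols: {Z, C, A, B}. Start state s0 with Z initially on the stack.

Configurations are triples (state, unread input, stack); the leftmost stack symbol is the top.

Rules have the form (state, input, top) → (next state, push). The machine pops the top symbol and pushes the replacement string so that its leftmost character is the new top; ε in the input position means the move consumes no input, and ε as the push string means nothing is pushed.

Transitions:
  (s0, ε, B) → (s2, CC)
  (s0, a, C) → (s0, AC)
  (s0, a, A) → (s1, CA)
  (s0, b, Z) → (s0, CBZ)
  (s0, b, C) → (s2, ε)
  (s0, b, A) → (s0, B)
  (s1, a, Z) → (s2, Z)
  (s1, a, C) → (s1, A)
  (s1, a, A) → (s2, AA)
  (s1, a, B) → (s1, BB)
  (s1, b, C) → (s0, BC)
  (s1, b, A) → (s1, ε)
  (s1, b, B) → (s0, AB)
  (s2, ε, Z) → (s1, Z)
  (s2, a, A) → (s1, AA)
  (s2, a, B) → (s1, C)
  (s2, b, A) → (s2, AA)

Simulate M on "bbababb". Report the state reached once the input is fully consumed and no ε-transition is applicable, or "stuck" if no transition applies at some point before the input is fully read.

stuck

(s0, bbababb, Z)
  read b, top Z: go to s0, push CBZ → (s0, bababb, CBZ)
  read b, top C: go to s2, push ε → (s2, ababb, BZ)
  read a, top B: go to s1, push C → (s1, babb, CZ)
  read b, top C: go to s0, push BC → (s0, abb, BCZ)
  ε-move, top B: go to s2, push CC → (s2, abb, CCCZ)
No transition for (s2, a, top C); M blocks with input abb remaining.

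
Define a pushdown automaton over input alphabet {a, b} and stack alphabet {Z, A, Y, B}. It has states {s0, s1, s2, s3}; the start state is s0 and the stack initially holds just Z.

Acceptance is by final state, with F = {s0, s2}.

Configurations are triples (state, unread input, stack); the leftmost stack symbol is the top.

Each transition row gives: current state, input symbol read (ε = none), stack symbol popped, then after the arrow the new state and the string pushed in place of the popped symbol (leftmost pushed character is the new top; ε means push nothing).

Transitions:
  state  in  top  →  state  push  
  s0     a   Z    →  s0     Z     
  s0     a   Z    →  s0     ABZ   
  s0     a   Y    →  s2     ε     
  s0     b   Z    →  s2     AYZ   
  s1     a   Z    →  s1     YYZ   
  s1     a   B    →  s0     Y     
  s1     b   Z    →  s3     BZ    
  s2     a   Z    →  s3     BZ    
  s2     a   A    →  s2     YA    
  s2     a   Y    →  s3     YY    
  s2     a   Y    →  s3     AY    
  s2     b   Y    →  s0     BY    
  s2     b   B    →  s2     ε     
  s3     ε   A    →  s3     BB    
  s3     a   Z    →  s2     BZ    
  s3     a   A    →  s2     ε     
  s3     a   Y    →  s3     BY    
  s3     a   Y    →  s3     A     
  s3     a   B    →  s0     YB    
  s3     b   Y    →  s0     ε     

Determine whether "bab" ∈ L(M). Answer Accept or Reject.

One accepting computation: (s0, bab, Z) ⊢ (s2, ab, AYZ) ⊢ (s2, b, YAYZ) ⊢ (s0, ε, BYAYZ)
All input consumed and state s0 ∈ F.

Accept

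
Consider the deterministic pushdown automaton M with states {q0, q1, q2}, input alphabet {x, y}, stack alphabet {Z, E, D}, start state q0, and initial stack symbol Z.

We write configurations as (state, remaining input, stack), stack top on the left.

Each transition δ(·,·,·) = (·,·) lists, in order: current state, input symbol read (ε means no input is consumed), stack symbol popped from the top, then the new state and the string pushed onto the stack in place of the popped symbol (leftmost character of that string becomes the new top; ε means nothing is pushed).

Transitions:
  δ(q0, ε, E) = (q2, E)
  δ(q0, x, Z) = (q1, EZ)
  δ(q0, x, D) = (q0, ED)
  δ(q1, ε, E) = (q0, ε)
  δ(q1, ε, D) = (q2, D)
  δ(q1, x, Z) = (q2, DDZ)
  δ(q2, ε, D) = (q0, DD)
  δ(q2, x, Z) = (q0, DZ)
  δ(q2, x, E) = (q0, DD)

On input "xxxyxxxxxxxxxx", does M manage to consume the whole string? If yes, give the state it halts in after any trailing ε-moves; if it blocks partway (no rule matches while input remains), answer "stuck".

stuck

(q0, xxxyxxxxxxxxxx, Z) ⊢ (q1, xxyxxxxxxxxxx, EZ) ⊢ (q0, xxyxxxxxxxxxx, Z) ⊢ (q1, xyxxxxxxxxxx, EZ) ⊢ (q0, xyxxxxxxxxxx, Z) ⊢ (q1, yxxxxxxxxxx, EZ) ⊢ (q0, yxxxxxxxxxx, Z)
No transition for (q0, y, top Z); M blocks with input yxxxxxxxxxx remaining.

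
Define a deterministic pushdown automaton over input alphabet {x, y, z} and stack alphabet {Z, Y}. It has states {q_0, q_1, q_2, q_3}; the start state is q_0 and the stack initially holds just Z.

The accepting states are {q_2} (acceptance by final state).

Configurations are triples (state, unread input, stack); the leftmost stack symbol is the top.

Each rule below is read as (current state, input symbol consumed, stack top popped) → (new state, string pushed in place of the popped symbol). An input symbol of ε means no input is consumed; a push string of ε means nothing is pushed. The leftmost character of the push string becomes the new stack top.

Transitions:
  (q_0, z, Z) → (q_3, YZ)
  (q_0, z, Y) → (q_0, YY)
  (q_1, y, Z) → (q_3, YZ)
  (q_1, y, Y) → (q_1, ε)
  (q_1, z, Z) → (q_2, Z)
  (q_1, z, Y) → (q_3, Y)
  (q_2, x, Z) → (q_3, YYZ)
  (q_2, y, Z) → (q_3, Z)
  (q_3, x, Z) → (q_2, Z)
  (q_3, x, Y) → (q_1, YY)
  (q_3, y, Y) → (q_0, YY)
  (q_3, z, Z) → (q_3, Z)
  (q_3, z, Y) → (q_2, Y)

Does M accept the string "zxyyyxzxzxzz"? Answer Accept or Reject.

Accept

(q_0, zxyyyxzxzxzz, Z)
  read z, top Z: go to q_3, push YZ → (q_3, xyyyxzxzxzz, YZ)
  read x, top Y: go to q_1, push YY → (q_1, yyyxzxzxzz, YYZ)
  read y, top Y: go to q_1, push ε → (q_1, yyxzxzxzz, YZ)
  read y, top Y: go to q_1, push ε → (q_1, yxzxzxzz, Z)
  read y, top Z: go to q_3, push YZ → (q_3, xzxzxzz, YZ)
  read x, top Y: go to q_1, push YY → (q_1, zxzxzz, YYZ)
  read z, top Y: go to q_3, push Y → (q_3, xzxzz, YYZ)
  read x, top Y: go to q_1, push YY → (q_1, zxzz, YYYZ)
  read z, top Y: go to q_3, push Y → (q_3, xzz, YYYZ)
  read x, top Y: go to q_1, push YY → (q_1, zz, YYYYZ)
  read z, top Y: go to q_3, push Y → (q_3, z, YYYYZ)
  read z, top Y: go to q_2, push Y → (q_2, ε, YYYYZ)
All input consumed; state q_2 ∈ F.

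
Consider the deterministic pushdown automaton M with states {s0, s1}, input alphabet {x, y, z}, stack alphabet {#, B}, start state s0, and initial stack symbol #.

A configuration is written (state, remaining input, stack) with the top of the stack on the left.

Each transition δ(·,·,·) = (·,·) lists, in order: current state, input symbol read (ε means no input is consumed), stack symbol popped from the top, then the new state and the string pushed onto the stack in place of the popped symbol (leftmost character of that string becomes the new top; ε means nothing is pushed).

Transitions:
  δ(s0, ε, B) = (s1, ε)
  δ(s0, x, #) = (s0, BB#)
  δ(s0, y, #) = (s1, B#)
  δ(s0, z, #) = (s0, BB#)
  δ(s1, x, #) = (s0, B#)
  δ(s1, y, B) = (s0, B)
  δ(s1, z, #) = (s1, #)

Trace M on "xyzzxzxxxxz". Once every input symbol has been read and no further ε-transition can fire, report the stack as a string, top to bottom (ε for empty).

#

(s0, xyzzxzxxxxz, #) ⊢ (s0, yzzxzxxxxz, BB#) ⊢ (s1, yzzxzxxxxz, B#) ⊢ (s0, zzxzxxxxz, B#) ⊢ (s1, zzxzxxxxz, #) ⊢ (s1, zxzxxxxz, #) ⊢ (s1, xzxxxxz, #) ⊢ (s0, zxxxxz, B#) ⊢ (s1, zxxxxz, #) ⊢ (s1, xxxxz, #) ⊢ (s0, xxxz, B#) ⊢ (s1, xxxz, #) ⊢ (s0, xxz, B#) ⊢ (s1, xxz, #) ⊢ (s0, xz, B#) ⊢ (s1, xz, #) ⊢ (s0, z, B#) ⊢ (s1, z, #) ⊢ (s1, ε, #)
All input consumed in state s1 with stack #.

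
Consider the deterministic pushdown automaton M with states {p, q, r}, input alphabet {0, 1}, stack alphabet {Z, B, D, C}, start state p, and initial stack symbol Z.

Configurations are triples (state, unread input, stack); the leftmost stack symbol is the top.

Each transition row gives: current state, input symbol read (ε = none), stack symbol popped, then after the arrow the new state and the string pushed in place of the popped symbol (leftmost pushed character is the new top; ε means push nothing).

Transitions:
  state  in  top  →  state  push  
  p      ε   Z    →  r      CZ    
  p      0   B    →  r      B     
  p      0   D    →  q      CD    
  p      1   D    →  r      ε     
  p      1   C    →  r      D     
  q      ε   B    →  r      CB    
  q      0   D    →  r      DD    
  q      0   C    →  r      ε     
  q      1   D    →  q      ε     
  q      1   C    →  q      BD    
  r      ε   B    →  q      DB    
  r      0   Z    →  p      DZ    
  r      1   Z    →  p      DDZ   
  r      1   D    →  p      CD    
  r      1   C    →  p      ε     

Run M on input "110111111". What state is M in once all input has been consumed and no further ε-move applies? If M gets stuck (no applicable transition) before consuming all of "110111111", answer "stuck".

stuck

(p, 110111111, Z)
  ε-move, top Z: go to r, push CZ → (r, 110111111, CZ)
  read 1, top C: go to p, push ε → (p, 10111111, Z)
  ε-move, top Z: go to r, push CZ → (r, 10111111, CZ)
  read 1, top C: go to p, push ε → (p, 0111111, Z)
  ε-move, top Z: go to r, push CZ → (r, 0111111, CZ)
No transition for (r, 0, top C); M blocks with input 0111111 remaining.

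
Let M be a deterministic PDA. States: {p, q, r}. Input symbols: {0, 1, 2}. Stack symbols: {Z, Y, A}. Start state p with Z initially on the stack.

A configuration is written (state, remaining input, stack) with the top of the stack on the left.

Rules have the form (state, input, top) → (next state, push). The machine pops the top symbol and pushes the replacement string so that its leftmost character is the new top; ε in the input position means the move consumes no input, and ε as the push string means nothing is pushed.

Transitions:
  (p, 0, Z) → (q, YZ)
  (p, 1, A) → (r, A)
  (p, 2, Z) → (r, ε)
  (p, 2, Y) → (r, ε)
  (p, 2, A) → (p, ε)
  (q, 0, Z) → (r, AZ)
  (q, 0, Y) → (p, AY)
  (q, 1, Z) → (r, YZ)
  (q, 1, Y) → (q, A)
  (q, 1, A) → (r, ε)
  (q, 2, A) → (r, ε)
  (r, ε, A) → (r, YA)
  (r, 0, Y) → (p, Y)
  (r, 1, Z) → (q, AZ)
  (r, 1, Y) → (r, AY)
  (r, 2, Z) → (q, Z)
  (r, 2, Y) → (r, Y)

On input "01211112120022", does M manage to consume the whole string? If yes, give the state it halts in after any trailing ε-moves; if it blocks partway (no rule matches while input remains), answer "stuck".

stuck

(p, 01211112120022, Z)
  read 0, top Z: go to q, push YZ → (q, 1211112120022, YZ)
  read 1, top Y: go to q, push A → (q, 211112120022, AZ)
  read 2, top A: go to r, push ε → (r, 11112120022, Z)
  read 1, top Z: go to q, push AZ → (q, 1112120022, AZ)
  read 1, top A: go to r, push ε → (r, 112120022, Z)
  read 1, top Z: go to q, push AZ → (q, 12120022, AZ)
  read 1, top A: go to r, push ε → (r, 2120022, Z)
  read 2, top Z: go to q, push Z → (q, 120022, Z)
  read 1, top Z: go to r, push YZ → (r, 20022, YZ)
  read 2, top Y: go to r, push Y → (r, 0022, YZ)
  read 0, top Y: go to p, push Y → (p, 022, YZ)
No transition for (p, 0, top Y); M blocks with input 022 remaining.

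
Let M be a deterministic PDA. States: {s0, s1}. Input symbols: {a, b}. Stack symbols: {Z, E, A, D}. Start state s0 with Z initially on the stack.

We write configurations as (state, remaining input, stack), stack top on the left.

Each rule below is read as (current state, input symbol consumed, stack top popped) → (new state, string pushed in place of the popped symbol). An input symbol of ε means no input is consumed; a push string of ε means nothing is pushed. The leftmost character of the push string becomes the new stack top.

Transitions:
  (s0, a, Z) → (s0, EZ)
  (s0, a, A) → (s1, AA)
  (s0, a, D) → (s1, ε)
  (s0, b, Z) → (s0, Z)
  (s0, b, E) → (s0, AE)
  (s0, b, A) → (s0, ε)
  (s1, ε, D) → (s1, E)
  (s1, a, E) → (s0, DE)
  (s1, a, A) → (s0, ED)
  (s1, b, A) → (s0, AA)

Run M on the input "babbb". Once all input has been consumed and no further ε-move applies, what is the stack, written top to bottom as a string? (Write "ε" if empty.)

(s0, babbb, Z)
  read b, top Z: go to s0, push Z → (s0, abbb, Z)
  read a, top Z: go to s0, push EZ → (s0, bbb, EZ)
  read b, top E: go to s0, push AE → (s0, bb, AEZ)
  read b, top A: go to s0, push ε → (s0, b, EZ)
  read b, top E: go to s0, push AE → (s0, ε, AEZ)
All input consumed in state s0 with stack AEZ.

AEZ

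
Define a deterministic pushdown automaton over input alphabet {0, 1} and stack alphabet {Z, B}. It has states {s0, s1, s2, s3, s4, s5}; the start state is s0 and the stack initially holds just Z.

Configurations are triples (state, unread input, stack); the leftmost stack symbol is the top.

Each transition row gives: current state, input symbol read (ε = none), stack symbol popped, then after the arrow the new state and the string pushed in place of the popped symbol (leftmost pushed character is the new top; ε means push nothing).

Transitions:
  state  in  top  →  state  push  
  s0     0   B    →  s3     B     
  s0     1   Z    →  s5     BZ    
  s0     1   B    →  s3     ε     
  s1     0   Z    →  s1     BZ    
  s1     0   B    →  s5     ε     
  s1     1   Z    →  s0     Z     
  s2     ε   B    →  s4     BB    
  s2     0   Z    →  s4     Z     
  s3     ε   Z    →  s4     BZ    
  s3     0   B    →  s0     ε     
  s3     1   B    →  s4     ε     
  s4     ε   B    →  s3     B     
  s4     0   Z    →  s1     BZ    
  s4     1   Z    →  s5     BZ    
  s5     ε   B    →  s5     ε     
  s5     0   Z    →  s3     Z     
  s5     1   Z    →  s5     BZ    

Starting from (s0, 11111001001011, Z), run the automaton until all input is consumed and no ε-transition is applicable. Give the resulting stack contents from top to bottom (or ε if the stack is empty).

(s0, 11111001001011, Z)
  read 1, top Z: go to s5, push BZ → (s5, 1111001001011, BZ)
  ε-move, top B: go to s5, push ε → (s5, 1111001001011, Z)
  read 1, top Z: go to s5, push BZ → (s5, 111001001011, BZ)
  ε-move, top B: go to s5, push ε → (s5, 111001001011, Z)
  read 1, top Z: go to s5, push BZ → (s5, 11001001011, BZ)
  ε-move, top B: go to s5, push ε → (s5, 11001001011, Z)
  read 1, top Z: go to s5, push BZ → (s5, 1001001011, BZ)
  ε-move, top B: go to s5, push ε → (s5, 1001001011, Z)
  read 1, top Z: go to s5, push BZ → (s5, 001001011, BZ)
  ε-move, top B: go to s5, push ε → (s5, 001001011, Z)
  read 0, top Z: go to s3, push Z → (s3, 01001011, Z)
  ε-move, top Z: go to s4, push BZ → (s4, 01001011, BZ)
  ε-move, top B: go to s3, push B → (s3, 01001011, BZ)
  read 0, top B: go to s0, push ε → (s0, 1001011, Z)
  read 1, top Z: go to s5, push BZ → (s5, 001011, BZ)
  ε-move, top B: go to s5, push ε → (s5, 001011, Z)
  read 0, top Z: go to s3, push Z → (s3, 01011, Z)
  ε-move, top Z: go to s4, push BZ → (s4, 01011, BZ)
  ε-move, top B: go to s3, push B → (s3, 01011, BZ)
  read 0, top B: go to s0, push ε → (s0, 1011, Z)
  read 1, top Z: go to s5, push BZ → (s5, 011, BZ)
  ε-move, top B: go to s5, push ε → (s5, 011, Z)
  read 0, top Z: go to s3, push Z → (s3, 11, Z)
  ε-move, top Z: go to s4, push BZ → (s4, 11, BZ)
  ε-move, top B: go to s3, push B → (s3, 11, BZ)
  read 1, top B: go to s4, push ε → (s4, 1, Z)
  read 1, top Z: go to s5, push BZ → (s5, ε, BZ)
  ε-move, top B: go to s5, push ε → (s5, ε, Z)
All input consumed in state s5 with stack Z.

Z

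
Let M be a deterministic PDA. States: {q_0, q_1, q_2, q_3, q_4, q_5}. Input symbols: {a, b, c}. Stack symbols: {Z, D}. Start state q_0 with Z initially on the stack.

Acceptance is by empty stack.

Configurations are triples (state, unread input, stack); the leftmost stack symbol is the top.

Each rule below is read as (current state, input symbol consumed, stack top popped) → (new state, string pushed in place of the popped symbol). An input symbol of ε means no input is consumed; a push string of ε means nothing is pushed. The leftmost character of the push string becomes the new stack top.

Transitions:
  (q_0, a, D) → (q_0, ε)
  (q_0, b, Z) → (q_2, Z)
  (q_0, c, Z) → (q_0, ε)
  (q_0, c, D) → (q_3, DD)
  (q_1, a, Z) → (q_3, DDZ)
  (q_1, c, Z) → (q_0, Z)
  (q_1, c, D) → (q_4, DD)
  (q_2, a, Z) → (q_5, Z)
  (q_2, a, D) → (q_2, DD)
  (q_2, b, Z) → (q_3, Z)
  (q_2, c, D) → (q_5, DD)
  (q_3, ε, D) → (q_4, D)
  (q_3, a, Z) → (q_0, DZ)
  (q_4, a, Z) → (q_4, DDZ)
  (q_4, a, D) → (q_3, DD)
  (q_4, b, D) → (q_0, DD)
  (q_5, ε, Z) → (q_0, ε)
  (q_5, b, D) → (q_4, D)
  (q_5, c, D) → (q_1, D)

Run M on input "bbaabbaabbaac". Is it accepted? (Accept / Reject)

Accept

(q_0, bbaabbaabbaac, Z)
  read b, top Z: go to q_2, push Z → (q_2, baabbaabbaac, Z)
  read b, top Z: go to q_3, push Z → (q_3, aabbaabbaac, Z)
  read a, top Z: go to q_0, push DZ → (q_0, abbaabbaac, DZ)
  read a, top D: go to q_0, push ε → (q_0, bbaabbaac, Z)
  read b, top Z: go to q_2, push Z → (q_2, baabbaac, Z)
  read b, top Z: go to q_3, push Z → (q_3, aabbaac, Z)
  read a, top Z: go to q_0, push DZ → (q_0, abbaac, DZ)
  read a, top D: go to q_0, push ε → (q_0, bbaac, Z)
  read b, top Z: go to q_2, push Z → (q_2, baac, Z)
  read b, top Z: go to q_3, push Z → (q_3, aac, Z)
  read a, top Z: go to q_0, push DZ → (q_0, ac, DZ)
  read a, top D: go to q_0, push ε → (q_0, c, Z)
  read c, top Z: go to q_0, push ε → (q_0, ε, ε)
All input consumed and the stack is empty.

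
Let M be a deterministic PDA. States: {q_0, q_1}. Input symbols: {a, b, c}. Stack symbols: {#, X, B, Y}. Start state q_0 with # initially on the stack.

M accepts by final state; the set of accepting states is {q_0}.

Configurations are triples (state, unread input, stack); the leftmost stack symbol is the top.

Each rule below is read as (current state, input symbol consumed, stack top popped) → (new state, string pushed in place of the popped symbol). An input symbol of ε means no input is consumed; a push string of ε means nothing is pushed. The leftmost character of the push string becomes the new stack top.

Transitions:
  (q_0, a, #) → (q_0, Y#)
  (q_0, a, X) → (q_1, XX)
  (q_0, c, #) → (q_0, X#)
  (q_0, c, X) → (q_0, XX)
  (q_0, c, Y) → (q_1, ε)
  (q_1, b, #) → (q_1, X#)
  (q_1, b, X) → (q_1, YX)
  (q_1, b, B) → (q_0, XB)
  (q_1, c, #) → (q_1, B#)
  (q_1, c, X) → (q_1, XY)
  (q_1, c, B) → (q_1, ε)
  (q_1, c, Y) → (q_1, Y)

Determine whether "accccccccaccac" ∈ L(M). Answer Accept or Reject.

(q_0, accccccccaccac, #) ⊢ (q_0, ccccccccaccac, Y#) ⊢ (q_1, cccccccaccac, #) ⊢ (q_1, ccccccaccac, B#) ⊢ (q_1, cccccaccac, #) ⊢ (q_1, ccccaccac, B#) ⊢ (q_1, cccaccac, #) ⊢ (q_1, ccaccac, B#) ⊢ (q_1, caccac, #) ⊢ (q_1, accac, B#)
No transition applies at (q_1, accac, B#); input not fully consumed.

Reject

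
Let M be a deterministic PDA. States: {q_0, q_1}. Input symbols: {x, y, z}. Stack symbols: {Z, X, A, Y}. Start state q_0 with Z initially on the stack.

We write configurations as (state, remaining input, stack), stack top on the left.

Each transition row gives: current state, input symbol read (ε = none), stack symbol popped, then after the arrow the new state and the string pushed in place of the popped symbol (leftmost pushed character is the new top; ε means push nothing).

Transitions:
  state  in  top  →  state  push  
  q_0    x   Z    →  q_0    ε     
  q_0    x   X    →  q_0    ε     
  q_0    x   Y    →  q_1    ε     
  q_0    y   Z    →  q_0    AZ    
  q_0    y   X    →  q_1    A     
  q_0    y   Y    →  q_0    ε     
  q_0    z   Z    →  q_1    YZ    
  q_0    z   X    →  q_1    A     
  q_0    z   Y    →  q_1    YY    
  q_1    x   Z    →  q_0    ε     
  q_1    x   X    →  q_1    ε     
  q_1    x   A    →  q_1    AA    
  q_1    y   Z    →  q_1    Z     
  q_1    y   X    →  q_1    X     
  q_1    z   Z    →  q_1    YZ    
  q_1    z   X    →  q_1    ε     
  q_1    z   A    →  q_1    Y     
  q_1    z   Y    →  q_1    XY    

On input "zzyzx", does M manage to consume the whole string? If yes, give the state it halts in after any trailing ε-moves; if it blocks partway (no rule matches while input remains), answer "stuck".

stuck

(q_0, zzyzx, Z) ⊢ (q_1, zyzx, YZ) ⊢ (q_1, yzx, XYZ) ⊢ (q_1, zx, XYZ) ⊢ (q_1, x, YZ)
No transition for (q_1, x, top Y); M blocks with input x remaining.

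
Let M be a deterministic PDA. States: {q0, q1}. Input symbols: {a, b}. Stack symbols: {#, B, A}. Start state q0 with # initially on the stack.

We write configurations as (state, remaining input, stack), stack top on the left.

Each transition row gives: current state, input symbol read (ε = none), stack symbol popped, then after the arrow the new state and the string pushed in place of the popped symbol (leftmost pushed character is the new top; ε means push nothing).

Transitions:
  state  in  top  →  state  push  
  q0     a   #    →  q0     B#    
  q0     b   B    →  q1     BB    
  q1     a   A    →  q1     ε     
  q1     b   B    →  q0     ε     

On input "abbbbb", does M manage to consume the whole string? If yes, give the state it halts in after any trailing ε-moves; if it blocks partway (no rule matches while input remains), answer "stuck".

q1

(q0, abbbbb, #)
  read a, top #: go to q0, push B# → (q0, bbbbb, B#)
  read b, top B: go to q1, push BB → (q1, bbbb, BB#)
  read b, top B: go to q0, push ε → (q0, bbb, B#)
  read b, top B: go to q1, push BB → (q1, bb, BB#)
  read b, top B: go to q0, push ε → (q0, b, B#)
  read b, top B: go to q1, push BB → (q1, ε, BB#)
All input consumed; M is in state q1.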